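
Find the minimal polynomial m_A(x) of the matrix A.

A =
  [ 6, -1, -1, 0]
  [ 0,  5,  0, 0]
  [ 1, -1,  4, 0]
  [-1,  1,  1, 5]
x^2 - 10*x + 25

The characteristic polynomial is χ_A(x) = (x - 5)^4, so the eigenvalues are known. The minimal polynomial is
  m_A(x) = Π_λ (x − λ)^{k_λ}
where k_λ is the size of the *largest* Jordan block for λ (equivalently, the smallest k with (A − λI)^k v = 0 for every generalised eigenvector v of λ).

  λ = 5: largest Jordan block has size 2, contributing (x − 5)^2

So m_A(x) = (x - 5)^2 = x^2 - 10*x + 25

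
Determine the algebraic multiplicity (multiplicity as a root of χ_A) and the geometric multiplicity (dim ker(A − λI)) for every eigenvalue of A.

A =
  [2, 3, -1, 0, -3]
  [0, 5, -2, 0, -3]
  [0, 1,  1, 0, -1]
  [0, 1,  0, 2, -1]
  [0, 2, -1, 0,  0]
λ = 2: alg = 5, geom = 3

Step 1 — factor the characteristic polynomial to read off the algebraic multiplicities:
  χ_A(x) = (x - 2)^5

Step 2 — compute geometric multiplicities via the rank-nullity identity g(λ) = n − rank(A − λI):
  rank(A − (2)·I) = 2, so dim ker(A − (2)·I) = n − 2 = 3

Summary:
  λ = 2: algebraic multiplicity = 5, geometric multiplicity = 3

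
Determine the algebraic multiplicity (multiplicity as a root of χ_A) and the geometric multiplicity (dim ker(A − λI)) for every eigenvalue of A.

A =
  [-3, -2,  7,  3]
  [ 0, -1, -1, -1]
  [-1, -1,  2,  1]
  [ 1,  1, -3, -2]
λ = -1: alg = 4, geom = 2

Step 1 — factor the characteristic polynomial to read off the algebraic multiplicities:
  χ_A(x) = (x + 1)^4

Step 2 — compute geometric multiplicities via the rank-nullity identity g(λ) = n − rank(A − λI):
  rank(A − (-1)·I) = 2, so dim ker(A − (-1)·I) = n − 2 = 2

Summary:
  λ = -1: algebraic multiplicity = 4, geometric multiplicity = 2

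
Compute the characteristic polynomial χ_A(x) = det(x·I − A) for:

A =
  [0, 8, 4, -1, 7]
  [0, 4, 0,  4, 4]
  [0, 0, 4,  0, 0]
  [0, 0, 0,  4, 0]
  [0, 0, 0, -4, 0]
x^5 - 12*x^4 + 48*x^3 - 64*x^2

Expanding det(x·I − A) (e.g. by cofactor expansion or by noting that A is similar to its Jordan form J, which has the same characteristic polynomial as A) gives
  χ_A(x) = x^5 - 12*x^4 + 48*x^3 - 64*x^2
which factors as x^2*(x - 4)^3. The eigenvalues (with algebraic multiplicities) are λ = 0 with multiplicity 2, λ = 4 with multiplicity 3.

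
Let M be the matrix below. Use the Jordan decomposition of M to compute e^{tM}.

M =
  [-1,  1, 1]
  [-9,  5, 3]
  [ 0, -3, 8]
e^{tM} =
  [3*t*exp(5*t) - 2*exp(5*t) + 3*exp(2*t), -2*t*exp(5*t) + exp(5*t) - exp(2*t), t*exp(5*t)]
  [9*t*exp(5*t) - 6*exp(5*t) + 6*exp(2*t), -6*t*exp(5*t) + 3*exp(5*t) - 2*exp(2*t), 3*t*exp(5*t)]
  [9*t*exp(5*t) - 3*exp(5*t) + 3*exp(2*t), -6*t*exp(5*t) + exp(5*t) - exp(2*t), 3*t*exp(5*t) + exp(5*t)]

Strategy: write M = P · J · P⁻¹ where J is a Jordan canonical form, so e^{tM} = P · e^{tJ} · P⁻¹, and e^{tJ} can be computed block-by-block.

M has Jordan form
J =
  [2, 0, 0]
  [0, 5, 1]
  [0, 0, 5]
(up to reordering of blocks).

Per-block formulas:
  For a 2×2 Jordan block J_2(5): exp(t · J_2(5)) = e^(5t)·(I + t·N), where N is the 2×2 nilpotent shift.
  For a 1×1 block at λ = 2: exp(t · [2]) = [e^(2t)].

After assembling e^{tJ} and conjugating by P, we get:

e^{tM} =
  [3*t*exp(5*t) - 2*exp(5*t) + 3*exp(2*t), -2*t*exp(5*t) + exp(5*t) - exp(2*t), t*exp(5*t)]
  [9*t*exp(5*t) - 6*exp(5*t) + 6*exp(2*t), -6*t*exp(5*t) + 3*exp(5*t) - 2*exp(2*t), 3*t*exp(5*t)]
  [9*t*exp(5*t) - 3*exp(5*t) + 3*exp(2*t), -6*t*exp(5*t) + exp(5*t) - exp(2*t), 3*t*exp(5*t) + exp(5*t)]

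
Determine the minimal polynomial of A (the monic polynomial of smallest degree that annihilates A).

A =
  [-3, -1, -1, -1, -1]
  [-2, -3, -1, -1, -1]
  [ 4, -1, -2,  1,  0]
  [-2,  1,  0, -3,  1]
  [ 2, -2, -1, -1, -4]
x^3 + 9*x^2 + 27*x + 27

The characteristic polynomial is χ_A(x) = (x + 3)^5, so the eigenvalues are known. The minimal polynomial is
  m_A(x) = Π_λ (x − λ)^{k_λ}
where k_λ is the size of the *largest* Jordan block for λ (equivalently, the smallest k with (A − λI)^k v = 0 for every generalised eigenvector v of λ).

  λ = -3: largest Jordan block has size 3, contributing (x + 3)^3

So m_A(x) = (x + 3)^3 = x^3 + 9*x^2 + 27*x + 27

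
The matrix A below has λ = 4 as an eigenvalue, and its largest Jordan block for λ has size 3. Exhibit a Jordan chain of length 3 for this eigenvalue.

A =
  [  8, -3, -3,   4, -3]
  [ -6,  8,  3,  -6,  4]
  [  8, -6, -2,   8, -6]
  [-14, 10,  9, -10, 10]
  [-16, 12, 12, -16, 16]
A Jordan chain for λ = 4 of length 3:
v_1 = (2, -4, 4, -8, -8)ᵀ
v_2 = (4, -6, 8, -14, -16)ᵀ
v_3 = (1, 0, 0, 0, 0)ᵀ

Let N = A − (4)·I. We want v_3 with N^3 v_3 = 0 but N^2 v_3 ≠ 0; then v_{j-1} := N · v_j for j = 3, …, 2.

Pick v_3 = (1, 0, 0, 0, 0)ᵀ.
Then v_2 = N · v_3 = (4, -6, 8, -14, -16)ᵀ.
Then v_1 = N · v_2 = (2, -4, 4, -8, -8)ᵀ.

Sanity check: (A − (4)·I) v_1 = (0, 0, 0, 0, 0)ᵀ = 0. ✓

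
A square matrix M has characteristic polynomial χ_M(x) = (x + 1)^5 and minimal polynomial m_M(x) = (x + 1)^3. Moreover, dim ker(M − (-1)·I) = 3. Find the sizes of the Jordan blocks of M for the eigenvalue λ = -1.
Block sizes for λ = -1: [3, 1, 1]

Step 1 — from the characteristic polynomial, algebraic multiplicity of λ = -1 is 5. From dim ker(M − (-1)·I) = 3, there are exactly 3 Jordan blocks for λ = -1.
Step 2 — from the minimal polynomial, the factor (x + 1)^3 tells us the largest block for λ = -1 has size 3.
Step 3 — with total size 5, 3 blocks, and largest block 3, the block sizes (in nonincreasing order) are [3, 1, 1].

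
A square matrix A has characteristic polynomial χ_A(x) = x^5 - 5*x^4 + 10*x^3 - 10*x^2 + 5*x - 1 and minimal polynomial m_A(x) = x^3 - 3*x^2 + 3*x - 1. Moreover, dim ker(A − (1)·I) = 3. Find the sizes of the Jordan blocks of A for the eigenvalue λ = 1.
Block sizes for λ = 1: [3, 1, 1]

Step 1 — from the characteristic polynomial, algebraic multiplicity of λ = 1 is 5. From dim ker(A − (1)·I) = 3, there are exactly 3 Jordan blocks for λ = 1.
Step 2 — from the minimal polynomial, the factor (x − 1)^3 tells us the largest block for λ = 1 has size 3.
Step 3 — with total size 5, 3 blocks, and largest block 3, the block sizes (in nonincreasing order) are [3, 1, 1].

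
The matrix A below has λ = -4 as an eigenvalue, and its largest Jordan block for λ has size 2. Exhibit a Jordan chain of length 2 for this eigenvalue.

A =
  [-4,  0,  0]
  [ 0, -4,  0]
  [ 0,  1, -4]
A Jordan chain for λ = -4 of length 2:
v_1 = (0, 0, 1)ᵀ
v_2 = (0, 1, 0)ᵀ

Let N = A − (-4)·I. We want v_2 with N^2 v_2 = 0 but N^1 v_2 ≠ 0; then v_{j-1} := N · v_j for j = 2, …, 2.

Pick v_2 = (0, 1, 0)ᵀ.
Then v_1 = N · v_2 = (0, 0, 1)ᵀ.

Sanity check: (A − (-4)·I) v_1 = (0, 0, 0)ᵀ = 0. ✓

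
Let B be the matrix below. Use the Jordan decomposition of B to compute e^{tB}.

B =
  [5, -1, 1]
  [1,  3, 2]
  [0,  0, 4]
e^{tB} =
  [t*exp(4*t) + exp(4*t), -t*exp(4*t), -t^2*exp(4*t)/2 + t*exp(4*t)]
  [t*exp(4*t), -t*exp(4*t) + exp(4*t), -t^2*exp(4*t)/2 + 2*t*exp(4*t)]
  [0, 0, exp(4*t)]

Strategy: write B = P · J · P⁻¹ where J is a Jordan canonical form, so e^{tB} = P · e^{tJ} · P⁻¹, and e^{tJ} can be computed block-by-block.

B has Jordan form
J =
  [4, 1, 0]
  [0, 4, 1]
  [0, 0, 4]
(up to reordering of blocks).

Per-block formulas:
  For a 3×3 Jordan block J_3(4): exp(t · J_3(4)) = e^(4t)·(I + t·N + (t^2/2)·N^2), where N is the 3×3 nilpotent shift.

After assembling e^{tJ} and conjugating by P, we get:

e^{tB} =
  [t*exp(4*t) + exp(4*t), -t*exp(4*t), -t^2*exp(4*t)/2 + t*exp(4*t)]
  [t*exp(4*t), -t*exp(4*t) + exp(4*t), -t^2*exp(4*t)/2 + 2*t*exp(4*t)]
  [0, 0, exp(4*t)]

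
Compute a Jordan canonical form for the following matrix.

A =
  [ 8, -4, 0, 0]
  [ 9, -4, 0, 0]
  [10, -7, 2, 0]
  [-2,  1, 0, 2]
J_3(2) ⊕ J_1(2)

The characteristic polynomial is
  det(x·I − A) = x^4 - 8*x^3 + 24*x^2 - 32*x + 16 = (x - 2)^4

Eigenvalues and multiplicities (the geometric multiplicity of λ is n − rank(A − λI), which equals the number of Jordan blocks for λ):
  λ = 2: algebraic multiplicity = 4, geometric multiplicity = 2

Determining the block sizes for each eigenvalue:
  λ = 2: with am = 4 and gm = 2, the partition is not yet determined (e.g. several partitions of 4 into 2 parts exist). Let N = A − (2)·I. Computing rank(N^1) = 2, rank(N^2) = 1, rank(N^3) = 0; the number of blocks of size ≥ j is rank(N^{j−1}) − rank(N^j), giving [2, 1, 1]. So we have 1 block(s) of size 3, 1 block(s) of size 1 → block sizes [3, 1]

Assembling the blocks gives a Jordan form
J =
  [2, 1, 0, 0]
  [0, 2, 1, 0]
  [0, 0, 2, 0]
  [0, 0, 0, 2]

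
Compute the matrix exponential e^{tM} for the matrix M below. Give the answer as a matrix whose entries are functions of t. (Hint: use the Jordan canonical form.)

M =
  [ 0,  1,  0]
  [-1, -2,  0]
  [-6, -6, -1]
e^{tM} =
  [t*exp(-t) + exp(-t), t*exp(-t), 0]
  [-t*exp(-t), -t*exp(-t) + exp(-t), 0]
  [-6*t*exp(-t), -6*t*exp(-t), exp(-t)]

Strategy: write M = P · J · P⁻¹ where J is a Jordan canonical form, so e^{tM} = P · e^{tJ} · P⁻¹, and e^{tJ} can be computed block-by-block.

M has Jordan form
J =
  [-1,  1,  0]
  [ 0, -1,  0]
  [ 0,  0, -1]
(up to reordering of blocks).

Per-block formulas:
  For a 1×1 block at λ = -1: exp(t · [-1]) = [e^(-1t)].
  For a 2×2 Jordan block J_2(-1): exp(t · J_2(-1)) = e^(-1t)·(I + t·N), where N is the 2×2 nilpotent shift.

After assembling e^{tJ} and conjugating by P, we get:

e^{tM} =
  [t*exp(-t) + exp(-t), t*exp(-t), 0]
  [-t*exp(-t), -t*exp(-t) + exp(-t), 0]
  [-6*t*exp(-t), -6*t*exp(-t), exp(-t)]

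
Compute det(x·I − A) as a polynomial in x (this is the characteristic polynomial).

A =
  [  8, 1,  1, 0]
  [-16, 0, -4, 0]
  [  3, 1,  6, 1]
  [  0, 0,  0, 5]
x^4 - 19*x^3 + 135*x^2 - 425*x + 500

Expanding det(x·I − A) (e.g. by cofactor expansion or by noting that A is similar to its Jordan form J, which has the same characteristic polynomial as A) gives
  χ_A(x) = x^4 - 19*x^3 + 135*x^2 - 425*x + 500
which factors as (x - 5)^3*(x - 4). The eigenvalues (with algebraic multiplicities) are λ = 4 with multiplicity 1, λ = 5 with multiplicity 3.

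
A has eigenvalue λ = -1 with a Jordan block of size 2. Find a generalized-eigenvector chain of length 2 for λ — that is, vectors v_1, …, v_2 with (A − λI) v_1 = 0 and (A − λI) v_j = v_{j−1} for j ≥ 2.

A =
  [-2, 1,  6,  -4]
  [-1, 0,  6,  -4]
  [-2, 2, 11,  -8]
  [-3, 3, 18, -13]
A Jordan chain for λ = -1 of length 2:
v_1 = (-1, -1, -2, -3)ᵀ
v_2 = (1, 0, 0, 0)ᵀ

Let N = A − (-1)·I. We want v_2 with N^2 v_2 = 0 but N^1 v_2 ≠ 0; then v_{j-1} := N · v_j for j = 2, …, 2.

Pick v_2 = (1, 0, 0, 0)ᵀ.
Then v_1 = N · v_2 = (-1, -1, -2, -3)ᵀ.

Sanity check: (A − (-1)·I) v_1 = (0, 0, 0, 0)ᵀ = 0. ✓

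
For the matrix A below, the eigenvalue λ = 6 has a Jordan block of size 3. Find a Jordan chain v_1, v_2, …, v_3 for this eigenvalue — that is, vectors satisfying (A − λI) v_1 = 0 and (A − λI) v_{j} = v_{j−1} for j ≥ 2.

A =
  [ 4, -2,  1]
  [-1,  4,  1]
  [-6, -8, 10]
A Jordan chain for λ = 6 of length 3:
v_1 = (0, -2, -4)ᵀ
v_2 = (-2, -1, -6)ᵀ
v_3 = (1, 0, 0)ᵀ

Let N = A − (6)·I. We want v_3 with N^3 v_3 = 0 but N^2 v_3 ≠ 0; then v_{j-1} := N · v_j for j = 3, …, 2.

Pick v_3 = (1, 0, 0)ᵀ.
Then v_2 = N · v_3 = (-2, -1, -6)ᵀ.
Then v_1 = N · v_2 = (0, -2, -4)ᵀ.

Sanity check: (A − (6)·I) v_1 = (0, 0, 0)ᵀ = 0. ✓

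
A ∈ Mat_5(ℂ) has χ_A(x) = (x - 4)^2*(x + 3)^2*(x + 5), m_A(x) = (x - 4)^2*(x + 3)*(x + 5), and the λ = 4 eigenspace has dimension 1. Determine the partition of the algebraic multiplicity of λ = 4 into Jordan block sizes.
Block sizes for λ = 4: [2]

Step 1 — from the characteristic polynomial, algebraic multiplicity of λ = 4 is 2. From dim ker(A − (4)·I) = 1, there are exactly 1 Jordan blocks for λ = 4.
Step 2 — from the minimal polynomial, the factor (x − 4)^2 tells us the largest block for λ = 4 has size 2.
Step 3 — with total size 2, 1 blocks, and largest block 2, the block sizes (in nonincreasing order) are [2].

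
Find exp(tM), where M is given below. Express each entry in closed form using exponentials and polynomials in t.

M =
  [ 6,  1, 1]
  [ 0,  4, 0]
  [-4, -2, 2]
e^{tM} =
  [2*t*exp(4*t) + exp(4*t), t*exp(4*t), t*exp(4*t)]
  [0, exp(4*t), 0]
  [-4*t*exp(4*t), -2*t*exp(4*t), -2*t*exp(4*t) + exp(4*t)]

Strategy: write M = P · J · P⁻¹ where J is a Jordan canonical form, so e^{tM} = P · e^{tJ} · P⁻¹, and e^{tJ} can be computed block-by-block.

M has Jordan form
J =
  [4, 1, 0]
  [0, 4, 0]
  [0, 0, 4]
(up to reordering of blocks).

Per-block formulas:
  For a 2×2 Jordan block J_2(4): exp(t · J_2(4)) = e^(4t)·(I + t·N), where N is the 2×2 nilpotent shift.
  For a 1×1 block at λ = 4: exp(t · [4]) = [e^(4t)].

After assembling e^{tJ} and conjugating by P, we get:

e^{tM} =
  [2*t*exp(4*t) + exp(4*t), t*exp(4*t), t*exp(4*t)]
  [0, exp(4*t), 0]
  [-4*t*exp(4*t), -2*t*exp(4*t), -2*t*exp(4*t) + exp(4*t)]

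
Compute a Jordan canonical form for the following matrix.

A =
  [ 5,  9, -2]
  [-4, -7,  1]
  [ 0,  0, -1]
J_3(-1)

The characteristic polynomial is
  det(x·I − A) = x^3 + 3*x^2 + 3*x + 1 = (x + 1)^3

Eigenvalues and multiplicities (the geometric multiplicity of λ is n − rank(A − λI), which equals the number of Jordan blocks for λ):
  λ = -1: algebraic multiplicity = 3, geometric multiplicity = 1

Determining the block sizes for each eigenvalue:
  λ = -1: one block (gm = 1), so the single block has size am = 3 → block sizes [3]

Assembling the blocks gives a Jordan form
J =
  [-1,  1,  0]
  [ 0, -1,  1]
  [ 0,  0, -1]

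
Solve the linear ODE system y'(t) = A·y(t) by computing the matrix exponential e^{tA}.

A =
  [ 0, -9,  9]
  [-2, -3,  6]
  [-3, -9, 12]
e^{tA} =
  [-3*t*exp(3*t) + exp(3*t), -9*t*exp(3*t), 9*t*exp(3*t)]
  [-2*t*exp(3*t), -6*t*exp(3*t) + exp(3*t), 6*t*exp(3*t)]
  [-3*t*exp(3*t), -9*t*exp(3*t), 9*t*exp(3*t) + exp(3*t)]

Strategy: write A = P · J · P⁻¹ where J is a Jordan canonical form, so e^{tA} = P · e^{tJ} · P⁻¹, and e^{tJ} can be computed block-by-block.

A has Jordan form
J =
  [3, 1, 0]
  [0, 3, 0]
  [0, 0, 3]
(up to reordering of blocks).

Per-block formulas:
  For a 1×1 block at λ = 3: exp(t · [3]) = [e^(3t)].
  For a 2×2 Jordan block J_2(3): exp(t · J_2(3)) = e^(3t)·(I + t·N), where N is the 2×2 nilpotent shift.

After assembling e^{tJ} and conjugating by P, we get:

e^{tA} =
  [-3*t*exp(3*t) + exp(3*t), -9*t*exp(3*t), 9*t*exp(3*t)]
  [-2*t*exp(3*t), -6*t*exp(3*t) + exp(3*t), 6*t*exp(3*t)]
  [-3*t*exp(3*t), -9*t*exp(3*t), 9*t*exp(3*t) + exp(3*t)]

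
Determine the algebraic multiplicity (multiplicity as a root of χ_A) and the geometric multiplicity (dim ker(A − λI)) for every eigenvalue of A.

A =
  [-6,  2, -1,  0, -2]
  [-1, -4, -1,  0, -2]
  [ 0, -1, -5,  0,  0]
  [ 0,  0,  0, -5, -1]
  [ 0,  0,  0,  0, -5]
λ = -5: alg = 5, geom = 2

Step 1 — factor the characteristic polynomial to read off the algebraic multiplicities:
  χ_A(x) = (x + 5)^5

Step 2 — compute geometric multiplicities via the rank-nullity identity g(λ) = n − rank(A − λI):
  rank(A − (-5)·I) = 3, so dim ker(A − (-5)·I) = n − 3 = 2

Summary:
  λ = -5: algebraic multiplicity = 5, geometric multiplicity = 2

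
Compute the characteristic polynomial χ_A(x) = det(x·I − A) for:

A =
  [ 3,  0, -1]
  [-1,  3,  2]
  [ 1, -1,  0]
x^3 - 6*x^2 + 12*x - 8

Expanding det(x·I − A) (e.g. by cofactor expansion or by noting that A is similar to its Jordan form J, which has the same characteristic polynomial as A) gives
  χ_A(x) = x^3 - 6*x^2 + 12*x - 8
which factors as (x - 2)^3. The eigenvalues (with algebraic multiplicities) are λ = 2 with multiplicity 3.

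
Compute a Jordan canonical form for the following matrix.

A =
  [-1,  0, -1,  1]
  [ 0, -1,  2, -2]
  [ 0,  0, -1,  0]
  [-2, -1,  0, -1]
J_3(-1) ⊕ J_1(-1)

The characteristic polynomial is
  det(x·I − A) = x^4 + 4*x^3 + 6*x^2 + 4*x + 1 = (x + 1)^4

Eigenvalues and multiplicities (the geometric multiplicity of λ is n − rank(A − λI), which equals the number of Jordan blocks for λ):
  λ = -1: algebraic multiplicity = 4, geometric multiplicity = 2

Determining the block sizes for each eigenvalue:
  λ = -1: with am = 4 and gm = 2, the partition is not yet determined (e.g. several partitions of 4 into 2 parts exist). Let N = A − (-1)·I. Computing rank(N^1) = 2, rank(N^2) = 1, rank(N^3) = 0; the number of blocks of size ≥ j is rank(N^{j−1}) − rank(N^j), giving [2, 1, 1]. So we have 1 block(s) of size 3, 1 block(s) of size 1 → block sizes [3, 1]

Assembling the blocks gives a Jordan form
J =
  [-1,  1,  0,  0]
  [ 0, -1,  1,  0]
  [ 0,  0, -1,  0]
  [ 0,  0,  0, -1]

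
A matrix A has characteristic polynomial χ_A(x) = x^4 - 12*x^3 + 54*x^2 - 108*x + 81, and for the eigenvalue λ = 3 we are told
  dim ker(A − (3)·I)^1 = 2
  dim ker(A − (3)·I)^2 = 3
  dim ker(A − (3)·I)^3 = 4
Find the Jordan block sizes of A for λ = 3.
Block sizes for λ = 3: [3, 1]

From the dimensions of kernels of powers, the number of Jordan blocks of size at least j is d_j − d_{j−1} where d_j = dim ker(N^j) (with d_0 = 0). Computing the differences gives [2, 1, 1].
The number of blocks of size exactly k is (#blocks of size ≥ k) − (#blocks of size ≥ k + 1), so the partition is: 1 block(s) of size 1, 1 block(s) of size 3.
In nonincreasing order the block sizes are [3, 1].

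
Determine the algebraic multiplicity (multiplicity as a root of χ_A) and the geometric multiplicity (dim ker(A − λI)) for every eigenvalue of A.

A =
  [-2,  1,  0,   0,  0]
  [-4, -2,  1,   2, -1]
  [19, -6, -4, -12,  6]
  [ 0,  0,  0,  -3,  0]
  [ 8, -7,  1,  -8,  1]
λ = -3: alg = 4, geom = 2; λ = 2: alg = 1, geom = 1

Step 1 — factor the characteristic polynomial to read off the algebraic multiplicities:
  χ_A(x) = (x - 2)*(x + 3)^4

Step 2 — compute geometric multiplicities via the rank-nullity identity g(λ) = n − rank(A − λI):
  rank(A − (-3)·I) = 3, so dim ker(A − (-3)·I) = n − 3 = 2
  rank(A − (2)·I) = 4, so dim ker(A − (2)·I) = n − 4 = 1

Summary:
  λ = -3: algebraic multiplicity = 4, geometric multiplicity = 2
  λ = 2: algebraic multiplicity = 1, geometric multiplicity = 1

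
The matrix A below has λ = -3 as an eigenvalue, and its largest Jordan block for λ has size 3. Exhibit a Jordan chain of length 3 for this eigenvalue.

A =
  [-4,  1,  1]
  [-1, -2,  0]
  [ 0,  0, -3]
A Jordan chain for λ = -3 of length 3:
v_1 = (-1, -1, 0)ᵀ
v_2 = (1, 0, 0)ᵀ
v_3 = (0, 0, 1)ᵀ

Let N = A − (-3)·I. We want v_3 with N^3 v_3 = 0 but N^2 v_3 ≠ 0; then v_{j-1} := N · v_j for j = 3, …, 2.

Pick v_3 = (0, 0, 1)ᵀ.
Then v_2 = N · v_3 = (1, 0, 0)ᵀ.
Then v_1 = N · v_2 = (-1, -1, 0)ᵀ.

Sanity check: (A − (-3)·I) v_1 = (0, 0, 0)ᵀ = 0. ✓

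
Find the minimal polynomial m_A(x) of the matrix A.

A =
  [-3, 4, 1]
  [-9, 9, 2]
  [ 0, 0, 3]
x^3 - 9*x^2 + 27*x - 27

The characteristic polynomial is χ_A(x) = (x - 3)^3, so the eigenvalues are known. The minimal polynomial is
  m_A(x) = Π_λ (x − λ)^{k_λ}
where k_λ is the size of the *largest* Jordan block for λ (equivalently, the smallest k with (A − λI)^k v = 0 for every generalised eigenvector v of λ).

  λ = 3: largest Jordan block has size 3, contributing (x − 3)^3

So m_A(x) = (x - 3)^3 = x^3 - 9*x^2 + 27*x - 27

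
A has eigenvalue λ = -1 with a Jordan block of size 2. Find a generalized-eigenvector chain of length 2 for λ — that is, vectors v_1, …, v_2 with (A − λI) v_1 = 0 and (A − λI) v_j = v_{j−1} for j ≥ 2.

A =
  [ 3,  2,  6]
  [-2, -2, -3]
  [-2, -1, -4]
A Jordan chain for λ = -1 of length 2:
v_1 = (4, -2, -2)ᵀ
v_2 = (1, 0, 0)ᵀ

Let N = A − (-1)·I. We want v_2 with N^2 v_2 = 0 but N^1 v_2 ≠ 0; then v_{j-1} := N · v_j for j = 2, …, 2.

Pick v_2 = (1, 0, 0)ᵀ.
Then v_1 = N · v_2 = (4, -2, -2)ᵀ.

Sanity check: (A − (-1)·I) v_1 = (0, 0, 0)ᵀ = 0. ✓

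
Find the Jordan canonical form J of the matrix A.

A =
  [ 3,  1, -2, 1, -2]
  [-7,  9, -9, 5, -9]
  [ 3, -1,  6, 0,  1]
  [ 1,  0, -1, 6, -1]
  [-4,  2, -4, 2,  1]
J_2(5) ⊕ J_2(5) ⊕ J_1(5)

The characteristic polynomial is
  det(x·I − A) = x^5 - 25*x^4 + 250*x^3 - 1250*x^2 + 3125*x - 3125 = (x - 5)^5

Eigenvalues and multiplicities (the geometric multiplicity of λ is n − rank(A − λI), which equals the number of Jordan blocks for λ):
  λ = 5: algebraic multiplicity = 5, geometric multiplicity = 3

Determining the block sizes for each eigenvalue:
  λ = 5: with am = 5 and gm = 3, the partition is not yet determined (e.g. several partitions of 5 into 3 parts exist). Let N = A − (5)·I. Computing rank(N^1) = 2, rank(N^2) = 0; the number of blocks of size ≥ j is rank(N^{j−1}) − rank(N^j), giving [3, 2]. So we have 2 block(s) of size 2, 1 block(s) of size 1 → block sizes [2, 2, 1]

Assembling the blocks gives a Jordan form
J =
  [5, 1, 0, 0, 0]
  [0, 5, 0, 0, 0]
  [0, 0, 5, 1, 0]
  [0, 0, 0, 5, 0]
  [0, 0, 0, 0, 5]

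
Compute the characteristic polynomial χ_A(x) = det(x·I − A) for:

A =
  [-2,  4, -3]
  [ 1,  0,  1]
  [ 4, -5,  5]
x^3 - 3*x^2 + 3*x - 1

Expanding det(x·I − A) (e.g. by cofactor expansion or by noting that A is similar to its Jordan form J, which has the same characteristic polynomial as A) gives
  χ_A(x) = x^3 - 3*x^2 + 3*x - 1
which factors as (x - 1)^3. The eigenvalues (with algebraic multiplicities) are λ = 1 with multiplicity 3.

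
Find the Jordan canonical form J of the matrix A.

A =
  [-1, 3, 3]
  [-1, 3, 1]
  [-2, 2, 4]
J_2(2) ⊕ J_1(2)

The characteristic polynomial is
  det(x·I − A) = x^3 - 6*x^2 + 12*x - 8 = (x - 2)^3

Eigenvalues and multiplicities (the geometric multiplicity of λ is n − rank(A − λI), which equals the number of Jordan blocks for λ):
  λ = 2: algebraic multiplicity = 3, geometric multiplicity = 2

Determining the block sizes for each eigenvalue:
  λ = 2: 2 blocks summing to 3 forces exactly one block of size 2 and the rest size 1 → block sizes [2, 1]

Assembling the blocks gives a Jordan form
J =
  [2, 1, 0]
  [0, 2, 0]
  [0, 0, 2]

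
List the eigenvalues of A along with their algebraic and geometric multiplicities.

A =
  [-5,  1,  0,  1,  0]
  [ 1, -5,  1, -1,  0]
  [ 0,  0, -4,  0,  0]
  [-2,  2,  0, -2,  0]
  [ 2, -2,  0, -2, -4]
λ = -4: alg = 5, geom = 3

Step 1 — factor the characteristic polynomial to read off the algebraic multiplicities:
  χ_A(x) = (x + 4)^5

Step 2 — compute geometric multiplicities via the rank-nullity identity g(λ) = n − rank(A − λI):
  rank(A − (-4)·I) = 2, so dim ker(A − (-4)·I) = n − 2 = 3

Summary:
  λ = -4: algebraic multiplicity = 5, geometric multiplicity = 3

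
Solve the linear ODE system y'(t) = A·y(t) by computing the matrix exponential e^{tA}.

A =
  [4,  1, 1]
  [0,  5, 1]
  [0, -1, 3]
e^{tA} =
  [exp(4*t), t*exp(4*t), t*exp(4*t)]
  [0, t*exp(4*t) + exp(4*t), t*exp(4*t)]
  [0, -t*exp(4*t), -t*exp(4*t) + exp(4*t)]

Strategy: write A = P · J · P⁻¹ where J is a Jordan canonical form, so e^{tA} = P · e^{tJ} · P⁻¹, and e^{tJ} can be computed block-by-block.

A has Jordan form
J =
  [4, 1, 0]
  [0, 4, 0]
  [0, 0, 4]
(up to reordering of blocks).

Per-block formulas:
  For a 2×2 Jordan block J_2(4): exp(t · J_2(4)) = e^(4t)·(I + t·N), where N is the 2×2 nilpotent shift.
  For a 1×1 block at λ = 4: exp(t · [4]) = [e^(4t)].

After assembling e^{tJ} and conjugating by P, we get:

e^{tA} =
  [exp(4*t), t*exp(4*t), t*exp(4*t)]
  [0, t*exp(4*t) + exp(4*t), t*exp(4*t)]
  [0, -t*exp(4*t), -t*exp(4*t) + exp(4*t)]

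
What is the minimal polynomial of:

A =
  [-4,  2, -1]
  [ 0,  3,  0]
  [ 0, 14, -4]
x^3 + 5*x^2 - 8*x - 48

The characteristic polynomial is χ_A(x) = (x - 3)*(x + 4)^2, so the eigenvalues are known. The minimal polynomial is
  m_A(x) = Π_λ (x − λ)^{k_λ}
where k_λ is the size of the *largest* Jordan block for λ (equivalently, the smallest k with (A − λI)^k v = 0 for every generalised eigenvector v of λ).

  λ = -4: largest Jordan block has size 2, contributing (x + 4)^2
  λ = 3: largest Jordan block has size 1, contributing (x − 3)

So m_A(x) = (x - 3)*(x + 4)^2 = x^3 + 5*x^2 - 8*x - 48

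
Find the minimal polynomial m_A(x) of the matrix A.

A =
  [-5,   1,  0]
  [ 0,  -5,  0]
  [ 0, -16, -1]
x^3 + 11*x^2 + 35*x + 25

The characteristic polynomial is χ_A(x) = (x + 1)*(x + 5)^2, so the eigenvalues are known. The minimal polynomial is
  m_A(x) = Π_λ (x − λ)^{k_λ}
where k_λ is the size of the *largest* Jordan block for λ (equivalently, the smallest k with (A − λI)^k v = 0 for every generalised eigenvector v of λ).

  λ = -5: largest Jordan block has size 2, contributing (x + 5)^2
  λ = -1: largest Jordan block has size 1, contributing (x + 1)

So m_A(x) = (x + 1)*(x + 5)^2 = x^3 + 11*x^2 + 35*x + 25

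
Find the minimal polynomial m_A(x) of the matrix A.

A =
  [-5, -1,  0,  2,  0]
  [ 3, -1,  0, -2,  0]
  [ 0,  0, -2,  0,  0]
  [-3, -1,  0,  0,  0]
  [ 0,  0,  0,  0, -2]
x^2 + 4*x + 4

The characteristic polynomial is χ_A(x) = (x + 2)^5, so the eigenvalues are known. The minimal polynomial is
  m_A(x) = Π_λ (x − λ)^{k_λ}
where k_λ is the size of the *largest* Jordan block for λ (equivalently, the smallest k with (A − λI)^k v = 0 for every generalised eigenvector v of λ).

  λ = -2: largest Jordan block has size 2, contributing (x + 2)^2

So m_A(x) = (x + 2)^2 = x^2 + 4*x + 4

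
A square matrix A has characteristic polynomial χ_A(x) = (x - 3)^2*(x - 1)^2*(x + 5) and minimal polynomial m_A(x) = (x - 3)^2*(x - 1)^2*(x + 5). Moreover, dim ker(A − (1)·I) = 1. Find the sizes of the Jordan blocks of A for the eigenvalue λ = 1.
Block sizes for λ = 1: [2]

Step 1 — from the characteristic polynomial, algebraic multiplicity of λ = 1 is 2. From dim ker(A − (1)·I) = 1, there are exactly 1 Jordan blocks for λ = 1.
Step 2 — from the minimal polynomial, the factor (x − 1)^2 tells us the largest block for λ = 1 has size 2.
Step 3 — with total size 2, 1 blocks, and largest block 2, the block sizes (in nonincreasing order) are [2].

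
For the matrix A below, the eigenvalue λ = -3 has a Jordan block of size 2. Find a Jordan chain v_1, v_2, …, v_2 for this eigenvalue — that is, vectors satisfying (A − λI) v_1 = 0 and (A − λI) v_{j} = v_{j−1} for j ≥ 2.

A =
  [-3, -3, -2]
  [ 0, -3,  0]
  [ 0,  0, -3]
A Jordan chain for λ = -3 of length 2:
v_1 = (-3, 0, 0)ᵀ
v_2 = (0, 1, 0)ᵀ

Let N = A − (-3)·I. We want v_2 with N^2 v_2 = 0 but N^1 v_2 ≠ 0; then v_{j-1} := N · v_j for j = 2, …, 2.

Pick v_2 = (0, 1, 0)ᵀ.
Then v_1 = N · v_2 = (-3, 0, 0)ᵀ.

Sanity check: (A − (-3)·I) v_1 = (0, 0, 0)ᵀ = 0. ✓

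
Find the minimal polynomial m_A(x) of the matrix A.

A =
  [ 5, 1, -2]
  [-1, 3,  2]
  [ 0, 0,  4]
x^2 - 8*x + 16

The characteristic polynomial is χ_A(x) = (x - 4)^3, so the eigenvalues are known. The minimal polynomial is
  m_A(x) = Π_λ (x − λ)^{k_λ}
where k_λ is the size of the *largest* Jordan block for λ (equivalently, the smallest k with (A − λI)^k v = 0 for every generalised eigenvector v of λ).

  λ = 4: largest Jordan block has size 2, contributing (x − 4)^2

So m_A(x) = (x - 4)^2 = x^2 - 8*x + 16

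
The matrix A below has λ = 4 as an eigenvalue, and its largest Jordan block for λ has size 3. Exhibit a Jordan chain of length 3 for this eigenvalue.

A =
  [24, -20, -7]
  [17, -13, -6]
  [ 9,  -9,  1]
A Jordan chain for λ = 4 of length 3:
v_1 = (-3, -3, 0)ᵀ
v_2 = (20, 17, 9)ᵀ
v_3 = (1, 0, 0)ᵀ

Let N = A − (4)·I. We want v_3 with N^3 v_3 = 0 but N^2 v_3 ≠ 0; then v_{j-1} := N · v_j for j = 3, …, 2.

Pick v_3 = (1, 0, 0)ᵀ.
Then v_2 = N · v_3 = (20, 17, 9)ᵀ.
Then v_1 = N · v_2 = (-3, -3, 0)ᵀ.

Sanity check: (A − (4)·I) v_1 = (0, 0, 0)ᵀ = 0. ✓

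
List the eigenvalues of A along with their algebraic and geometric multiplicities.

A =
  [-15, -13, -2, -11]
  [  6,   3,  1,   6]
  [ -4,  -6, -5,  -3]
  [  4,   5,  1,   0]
λ = -5: alg = 1, geom = 1; λ = -4: alg = 3, geom = 1

Step 1 — factor the characteristic polynomial to read off the algebraic multiplicities:
  χ_A(x) = (x + 4)^3*(x + 5)

Step 2 — compute geometric multiplicities via the rank-nullity identity g(λ) = n − rank(A − λI):
  rank(A − (-5)·I) = 3, so dim ker(A − (-5)·I) = n − 3 = 1
  rank(A − (-4)·I) = 3, so dim ker(A − (-4)·I) = n − 3 = 1

Summary:
  λ = -5: algebraic multiplicity = 1, geometric multiplicity = 1
  λ = -4: algebraic multiplicity = 3, geometric multiplicity = 1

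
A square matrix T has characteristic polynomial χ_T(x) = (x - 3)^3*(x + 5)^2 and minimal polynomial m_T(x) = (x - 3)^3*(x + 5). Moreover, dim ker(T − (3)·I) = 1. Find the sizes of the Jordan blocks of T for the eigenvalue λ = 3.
Block sizes for λ = 3: [3]

Step 1 — from the characteristic polynomial, algebraic multiplicity of λ = 3 is 3. From dim ker(T − (3)·I) = 1, there are exactly 1 Jordan blocks for λ = 3.
Step 2 — from the minimal polynomial, the factor (x − 3)^3 tells us the largest block for λ = 3 has size 3.
Step 3 — with total size 3, 1 blocks, and largest block 3, the block sizes (in nonincreasing order) are [3].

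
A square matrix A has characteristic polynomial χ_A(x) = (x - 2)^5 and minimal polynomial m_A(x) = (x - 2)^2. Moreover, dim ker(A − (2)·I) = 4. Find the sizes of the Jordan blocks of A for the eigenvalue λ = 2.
Block sizes for λ = 2: [2, 1, 1, 1]

Step 1 — from the characteristic polynomial, algebraic multiplicity of λ = 2 is 5. From dim ker(A − (2)·I) = 4, there are exactly 4 Jordan blocks for λ = 2.
Step 2 — from the minimal polynomial, the factor (x − 2)^2 tells us the largest block for λ = 2 has size 2.
Step 3 — with total size 5, 4 blocks, and largest block 2, the block sizes (in nonincreasing order) are [2, 1, 1, 1].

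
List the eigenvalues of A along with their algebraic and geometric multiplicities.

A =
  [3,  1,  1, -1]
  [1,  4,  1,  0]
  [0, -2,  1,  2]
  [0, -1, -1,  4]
λ = 3: alg = 4, geom = 2

Step 1 — factor the characteristic polynomial to read off the algebraic multiplicities:
  χ_A(x) = (x - 3)^4

Step 2 — compute geometric multiplicities via the rank-nullity identity g(λ) = n − rank(A − λI):
  rank(A − (3)·I) = 2, so dim ker(A − (3)·I) = n − 2 = 2

Summary:
  λ = 3: algebraic multiplicity = 4, geometric multiplicity = 2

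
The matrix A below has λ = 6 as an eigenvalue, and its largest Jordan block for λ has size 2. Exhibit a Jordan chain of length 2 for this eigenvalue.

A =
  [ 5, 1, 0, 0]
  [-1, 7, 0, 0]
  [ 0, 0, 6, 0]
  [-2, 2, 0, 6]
A Jordan chain for λ = 6 of length 2:
v_1 = (-1, -1, 0, -2)ᵀ
v_2 = (1, 0, 0, 0)ᵀ

Let N = A − (6)·I. We want v_2 with N^2 v_2 = 0 but N^1 v_2 ≠ 0; then v_{j-1} := N · v_j for j = 2, …, 2.

Pick v_2 = (1, 0, 0, 0)ᵀ.
Then v_1 = N · v_2 = (-1, -1, 0, -2)ᵀ.

Sanity check: (A − (6)·I) v_1 = (0, 0, 0, 0)ᵀ = 0. ✓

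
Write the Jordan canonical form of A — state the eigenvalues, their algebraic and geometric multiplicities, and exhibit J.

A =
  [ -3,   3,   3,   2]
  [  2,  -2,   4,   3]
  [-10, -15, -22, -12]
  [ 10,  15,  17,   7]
J_3(-5) ⊕ J_1(-5)

The characteristic polynomial is
  det(x·I − A) = x^4 + 20*x^3 + 150*x^2 + 500*x + 625 = (x + 5)^4

Eigenvalues and multiplicities (the geometric multiplicity of λ is n − rank(A − λI), which equals the number of Jordan blocks for λ):
  λ = -5: algebraic multiplicity = 4, geometric multiplicity = 2

Determining the block sizes for each eigenvalue:
  λ = -5: with am = 4 and gm = 2, the partition is not yet determined (e.g. several partitions of 4 into 2 parts exist). Let N = A − (-5)·I. Computing rank(N^1) = 2, rank(N^2) = 1, rank(N^3) = 0; the number of blocks of size ≥ j is rank(N^{j−1}) − rank(N^j), giving [2, 1, 1]. So we have 1 block(s) of size 3, 1 block(s) of size 1 → block sizes [3, 1]

Assembling the blocks gives a Jordan form
J =
  [-5,  1,  0,  0]
  [ 0, -5,  1,  0]
  [ 0,  0, -5,  0]
  [ 0,  0,  0, -5]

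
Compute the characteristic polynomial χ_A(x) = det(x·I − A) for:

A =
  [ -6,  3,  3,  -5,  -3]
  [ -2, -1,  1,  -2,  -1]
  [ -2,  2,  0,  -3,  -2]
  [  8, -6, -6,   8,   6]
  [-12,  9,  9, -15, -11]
x^5 + 10*x^4 + 40*x^3 + 80*x^2 + 80*x + 32

Expanding det(x·I − A) (e.g. by cofactor expansion or by noting that A is similar to its Jordan form J, which has the same characteristic polynomial as A) gives
  χ_A(x) = x^5 + 10*x^4 + 40*x^3 + 80*x^2 + 80*x + 32
which factors as (x + 2)^5. The eigenvalues (with algebraic multiplicities) are λ = -2 with multiplicity 5.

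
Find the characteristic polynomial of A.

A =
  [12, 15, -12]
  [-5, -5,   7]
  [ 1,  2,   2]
x^3 - 9*x^2 + 27*x - 27

Expanding det(x·I − A) (e.g. by cofactor expansion or by noting that A is similar to its Jordan form J, which has the same characteristic polynomial as A) gives
  χ_A(x) = x^3 - 9*x^2 + 27*x - 27
which factors as (x - 3)^3. The eigenvalues (with algebraic multiplicities) are λ = 3 with multiplicity 3.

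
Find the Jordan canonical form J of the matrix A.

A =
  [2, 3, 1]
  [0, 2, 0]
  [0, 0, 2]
J_2(2) ⊕ J_1(2)

The characteristic polynomial is
  det(x·I − A) = x^3 - 6*x^2 + 12*x - 8 = (x - 2)^3

Eigenvalues and multiplicities (the geometric multiplicity of λ is n − rank(A − λI), which equals the number of Jordan blocks for λ):
  λ = 2: algebraic multiplicity = 3, geometric multiplicity = 2

Determining the block sizes for each eigenvalue:
  λ = 2: 2 blocks summing to 3 forces exactly one block of size 2 and the rest size 1 → block sizes [2, 1]

Assembling the blocks gives a Jordan form
J =
  [2, 1, 0]
  [0, 2, 0]
  [0, 0, 2]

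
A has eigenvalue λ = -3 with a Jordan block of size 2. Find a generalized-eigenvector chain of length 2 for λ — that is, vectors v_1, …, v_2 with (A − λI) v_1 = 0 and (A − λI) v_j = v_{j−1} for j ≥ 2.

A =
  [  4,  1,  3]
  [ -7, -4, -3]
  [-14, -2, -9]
A Jordan chain for λ = -3 of length 2:
v_1 = (7, -7, -14)ᵀ
v_2 = (1, 0, 0)ᵀ

Let N = A − (-3)·I. We want v_2 with N^2 v_2 = 0 but N^1 v_2 ≠ 0; then v_{j-1} := N · v_j for j = 2, …, 2.

Pick v_2 = (1, 0, 0)ᵀ.
Then v_1 = N · v_2 = (7, -7, -14)ᵀ.

Sanity check: (A − (-3)·I) v_1 = (0, 0, 0)ᵀ = 0. ✓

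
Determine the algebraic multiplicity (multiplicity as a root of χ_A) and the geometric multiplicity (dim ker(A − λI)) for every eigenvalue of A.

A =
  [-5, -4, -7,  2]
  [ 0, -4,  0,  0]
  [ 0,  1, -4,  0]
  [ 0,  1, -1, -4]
λ = -5: alg = 1, geom = 1; λ = -4: alg = 3, geom = 1

Step 1 — factor the characteristic polynomial to read off the algebraic multiplicities:
  χ_A(x) = (x + 4)^3*(x + 5)

Step 2 — compute geometric multiplicities via the rank-nullity identity g(λ) = n − rank(A − λI):
  rank(A − (-5)·I) = 3, so dim ker(A − (-5)·I) = n − 3 = 1
  rank(A − (-4)·I) = 3, so dim ker(A − (-4)·I) = n − 3 = 1

Summary:
  λ = -5: algebraic multiplicity = 1, geometric multiplicity = 1
  λ = -4: algebraic multiplicity = 3, geometric multiplicity = 1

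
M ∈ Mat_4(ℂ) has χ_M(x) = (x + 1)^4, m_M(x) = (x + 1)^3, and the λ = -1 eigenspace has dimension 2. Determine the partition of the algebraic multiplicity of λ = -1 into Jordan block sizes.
Block sizes for λ = -1: [3, 1]

Step 1 — from the characteristic polynomial, algebraic multiplicity of λ = -1 is 4. From dim ker(M − (-1)·I) = 2, there are exactly 2 Jordan blocks for λ = -1.
Step 2 — from the minimal polynomial, the factor (x + 1)^3 tells us the largest block for λ = -1 has size 3.
Step 3 — with total size 4, 2 blocks, and largest block 3, the block sizes (in nonincreasing order) are [3, 1].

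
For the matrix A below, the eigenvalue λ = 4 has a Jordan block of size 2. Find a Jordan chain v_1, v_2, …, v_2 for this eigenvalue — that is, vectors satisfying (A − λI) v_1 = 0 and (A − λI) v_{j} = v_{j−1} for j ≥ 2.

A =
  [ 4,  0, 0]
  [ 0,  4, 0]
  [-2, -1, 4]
A Jordan chain for λ = 4 of length 2:
v_1 = (0, 0, -2)ᵀ
v_2 = (1, 0, 0)ᵀ

Let N = A − (4)·I. We want v_2 with N^2 v_2 = 0 but N^1 v_2 ≠ 0; then v_{j-1} := N · v_j for j = 2, …, 2.

Pick v_2 = (1, 0, 0)ᵀ.
Then v_1 = N · v_2 = (0, 0, -2)ᵀ.

Sanity check: (A − (4)·I) v_1 = (0, 0, 0)ᵀ = 0. ✓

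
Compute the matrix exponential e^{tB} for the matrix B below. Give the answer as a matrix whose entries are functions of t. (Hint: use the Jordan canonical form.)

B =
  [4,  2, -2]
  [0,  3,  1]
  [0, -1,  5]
e^{tB} =
  [exp(4*t), 2*t*exp(4*t), -2*t*exp(4*t)]
  [0, -t*exp(4*t) + exp(4*t), t*exp(4*t)]
  [0, -t*exp(4*t), t*exp(4*t) + exp(4*t)]

Strategy: write B = P · J · P⁻¹ where J is a Jordan canonical form, so e^{tB} = P · e^{tJ} · P⁻¹, and e^{tJ} can be computed block-by-block.

B has Jordan form
J =
  [4, 1, 0]
  [0, 4, 0]
  [0, 0, 4]
(up to reordering of blocks).

Per-block formulas:
  For a 2×2 Jordan block J_2(4): exp(t · J_2(4)) = e^(4t)·(I + t·N), where N is the 2×2 nilpotent shift.
  For a 1×1 block at λ = 4: exp(t · [4]) = [e^(4t)].

After assembling e^{tJ} and conjugating by P, we get:

e^{tB} =
  [exp(4*t), 2*t*exp(4*t), -2*t*exp(4*t)]
  [0, -t*exp(4*t) + exp(4*t), t*exp(4*t)]
  [0, -t*exp(4*t), t*exp(4*t) + exp(4*t)]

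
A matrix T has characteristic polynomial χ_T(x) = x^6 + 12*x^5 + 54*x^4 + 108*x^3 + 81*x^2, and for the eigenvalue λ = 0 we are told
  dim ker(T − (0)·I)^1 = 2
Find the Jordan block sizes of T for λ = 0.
Block sizes for λ = 0: [1, 1]

From the dimensions of kernels of powers, the number of Jordan blocks of size at least j is d_j − d_{j−1} where d_j = dim ker(N^j) (with d_0 = 0). Computing the differences gives [2].
The number of blocks of size exactly k is (#blocks of size ≥ k) − (#blocks of size ≥ k + 1), so the partition is: 2 block(s) of size 1.
In nonincreasing order the block sizes are [1, 1].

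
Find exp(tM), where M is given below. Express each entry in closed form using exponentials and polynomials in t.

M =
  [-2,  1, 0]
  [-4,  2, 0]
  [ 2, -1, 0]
e^{tM} =
  [1 - 2*t, t, 0]
  [-4*t, 2*t + 1, 0]
  [2*t, -t, 1]

Strategy: write M = P · J · P⁻¹ where J is a Jordan canonical form, so e^{tM} = P · e^{tJ} · P⁻¹, and e^{tJ} can be computed block-by-block.

M has Jordan form
J =
  [0, 1, 0]
  [0, 0, 0]
  [0, 0, 0]
(up to reordering of blocks).

Per-block formulas:
  For a 2×2 Jordan block J_2(0): exp(t · J_2(0)) = e^(0t)·(I + t·N), where N is the 2×2 nilpotent shift.
  For a 1×1 block at λ = 0: exp(t · [0]) = [e^(0t)].

After assembling e^{tJ} and conjugating by P, we get:

e^{tM} =
  [1 - 2*t, t, 0]
  [-4*t, 2*t + 1, 0]
  [2*t, -t, 1]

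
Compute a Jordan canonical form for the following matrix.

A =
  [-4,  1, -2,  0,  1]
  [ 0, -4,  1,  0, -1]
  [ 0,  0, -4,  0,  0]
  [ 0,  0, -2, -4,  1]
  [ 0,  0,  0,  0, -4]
J_3(-4) ⊕ J_2(-4)

The characteristic polynomial is
  det(x·I − A) = x^5 + 20*x^4 + 160*x^3 + 640*x^2 + 1280*x + 1024 = (x + 4)^5

Eigenvalues and multiplicities (the geometric multiplicity of λ is n − rank(A − λI), which equals the number of Jordan blocks for λ):
  λ = -4: algebraic multiplicity = 5, geometric multiplicity = 2

Determining the block sizes for each eigenvalue:
  λ = -4: with am = 5 and gm = 2, the partition is not yet determined (e.g. several partitions of 5 into 2 parts exist). Let N = A − (-4)·I. Computing rank(N^1) = 3, rank(N^2) = 1, rank(N^3) = 0; the number of blocks of size ≥ j is rank(N^{j−1}) − rank(N^j), giving [2, 2, 1]. So we have 1 block(s) of size 3, 1 block(s) of size 2 → block sizes [3, 2]

Assembling the blocks gives a Jordan form
J =
  [-4,  1,  0,  0,  0]
  [ 0, -4,  1,  0,  0]
  [ 0,  0, -4,  0,  0]
  [ 0,  0,  0, -4,  1]
  [ 0,  0,  0,  0, -4]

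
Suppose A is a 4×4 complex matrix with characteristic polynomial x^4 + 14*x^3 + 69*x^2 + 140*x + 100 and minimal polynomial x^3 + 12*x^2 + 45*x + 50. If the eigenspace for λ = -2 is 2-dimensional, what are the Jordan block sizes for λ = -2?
Block sizes for λ = -2: [1, 1]

Step 1 — from the characteristic polynomial, algebraic multiplicity of λ = -2 is 2. From dim ker(A − (-2)·I) = 2, there are exactly 2 Jordan blocks for λ = -2.
Step 2 — from the minimal polynomial, the factor (x + 2) tells us the largest block for λ = -2 has size 1.
Step 3 — with total size 2, 2 blocks, and largest block 1, the block sizes (in nonincreasing order) are [1, 1].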